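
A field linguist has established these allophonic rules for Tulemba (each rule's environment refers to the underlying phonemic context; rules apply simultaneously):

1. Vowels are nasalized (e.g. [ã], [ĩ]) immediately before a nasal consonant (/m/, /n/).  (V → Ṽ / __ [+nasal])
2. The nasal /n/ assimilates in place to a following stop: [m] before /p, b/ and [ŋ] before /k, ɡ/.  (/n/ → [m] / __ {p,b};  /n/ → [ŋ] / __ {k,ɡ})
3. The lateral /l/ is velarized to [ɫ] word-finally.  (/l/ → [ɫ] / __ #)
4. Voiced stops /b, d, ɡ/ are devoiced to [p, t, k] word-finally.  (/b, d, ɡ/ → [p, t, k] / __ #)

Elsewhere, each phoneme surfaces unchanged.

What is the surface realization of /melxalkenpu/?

/e/ — between /m/ and /l/; rule 1 does not apply here → [e].
/l/ (between /e/ and /x/) fails the environment for rule 3, so it stays [l].
/a/ — between /x/ and /l/; rule 1 does not apply here → [a].
/l/ (between /a/ and /k/) fails the environment for rule 3, so it stays [l].
/e/ (between /k/ and /n/) occurs before a nasal consonant → [ẽ] by rule 1.
/n/ (between /e/ and /p/): before a labial or velar stop, so rule 2 applies → [m].
/u/ (word-final): rule 1 targets it, but not before a nasal consonant → unchanged [u].

[melxalkẽmpu]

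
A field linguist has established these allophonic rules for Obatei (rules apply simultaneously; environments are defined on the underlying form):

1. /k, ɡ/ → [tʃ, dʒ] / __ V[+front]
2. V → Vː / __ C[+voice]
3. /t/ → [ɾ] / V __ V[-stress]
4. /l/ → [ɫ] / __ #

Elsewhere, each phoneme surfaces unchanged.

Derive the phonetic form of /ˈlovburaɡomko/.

/l/ (word-initial) is in the target of rule 4 but the environment (word-finally) is not met → [l].
Rule 2 applies to /o/ (between /l/ and /v/: before a voiced consonant) → [oː].
/v/ (between /o/ and /b/) is unaffected → [v].
/b/ stays [b].
/u/ meets the environment for rule 2 (before a voiced consonant) → [uː].
/r/ (between /u/ and /a/): no rule targets it → [r].
/a/ (between /r/ and /ɡ/) occurs before a voiced consonant → [aː] by rule 2.
/ɡ/ (between /a/ and /o/) is in the target of rule 1 but the environment (before a front vowel) is not met → [ɡ].
/o/ (between /ɡ/ and /m/): before a voiced consonant, so rule 2 applies → [oː].
/m/ stays [m].
/k/ (between /m/ and /o/) fails the environment for rule 1, so it stays [k].
/o/ (word-final) is in the target of rule 2 but the environment (before a voiced consonant) is not met → [o].

[ˈloːvbuːraːɡoːmko]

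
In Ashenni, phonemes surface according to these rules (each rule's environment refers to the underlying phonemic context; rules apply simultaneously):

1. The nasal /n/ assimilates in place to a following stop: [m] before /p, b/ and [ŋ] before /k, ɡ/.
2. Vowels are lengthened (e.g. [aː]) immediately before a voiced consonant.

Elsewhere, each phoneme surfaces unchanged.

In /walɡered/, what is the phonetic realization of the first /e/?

[eː]

Rule 2 applies to /e/ (between /ɡ/ and /r/: before a voiced consonant) → [eː].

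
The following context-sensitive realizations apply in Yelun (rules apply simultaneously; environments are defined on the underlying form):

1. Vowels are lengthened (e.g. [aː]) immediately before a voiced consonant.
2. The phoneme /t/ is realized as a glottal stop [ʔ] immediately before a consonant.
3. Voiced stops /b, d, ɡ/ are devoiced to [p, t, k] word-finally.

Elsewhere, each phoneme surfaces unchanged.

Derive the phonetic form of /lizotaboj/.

[liːzotaːboːj]

/l/ (word-initial) is unaffected → [l].
Rule 1 applies to /i/ (between /l/ and /z/: before a voiced consonant) → [iː].
/z/ stays [z].
/o/ (between /z/ and /t/) is in the target of rule 1 but the environment (before a voiced consonant) is not met → [o].
/t/ (between /o/ and /a/) is in the target of rule 2 but the environment (immediately before a consonant) is not met → [t].
/a/ (between /t/ and /b/) occurs before a voiced consonant → [aː] by rule 1.
/b/ (between /a/ and /o/) is in the target of rule 3 but the environment (word-finally) is not met → [b].
/o/ meets the environment for rule 1 (before a voiced consonant) → [oː].
/j/ stays [j].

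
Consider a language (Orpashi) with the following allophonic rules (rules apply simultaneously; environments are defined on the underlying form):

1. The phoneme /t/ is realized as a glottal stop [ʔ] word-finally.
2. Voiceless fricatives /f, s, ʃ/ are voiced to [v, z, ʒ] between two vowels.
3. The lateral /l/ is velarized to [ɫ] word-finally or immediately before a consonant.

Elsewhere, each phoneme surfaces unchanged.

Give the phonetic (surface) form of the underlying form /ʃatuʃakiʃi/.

[ʃatuʒakiʒi]

/ʃ/ — word-initial; rule 2 does not apply here → [ʃ].
/a/ (between /ʃ/ and /t/): no rule targets it → [a].
/t/ (between /a/ and /u/) is in the target of rule 1 but the environment (word-finally) is not met → [t].
/u/ (between /t/ and /ʃ/): no rule targets it → [u].
/ʃ/ meets the environment for rule 2 (between two vowels) → [ʒ].
/a/ — not in any rule's target class → [a].
/k/ stays [k].
/i/ (between /k/ and /ʃ/): no rule targets it → [i].
/ʃ/ (between /i/ and /i/) occurs between two vowels → [ʒ] by rule 2.
/i/ (word-final): no rule targets it → [i].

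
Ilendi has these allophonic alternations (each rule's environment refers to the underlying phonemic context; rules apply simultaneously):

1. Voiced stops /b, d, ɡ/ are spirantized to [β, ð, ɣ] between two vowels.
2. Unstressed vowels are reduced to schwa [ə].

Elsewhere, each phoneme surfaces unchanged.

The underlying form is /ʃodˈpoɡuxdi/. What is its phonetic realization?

/ʃ/ — not in any rule's target class → [ʃ].
/o/ (between /ʃ/ and /d/): in an unstressed syllable, so rule 2 applies → [ə].
/d/ (between /o/ and /p/) fails the environment for rule 1, so it stays [d].
/p/ (between /d/ and /o/) is unaffected → [p].
/o/ (between /p/ and /ɡ/): rule 2 targets it, but not in an unstressed syllable → unchanged [o].
/ɡ/ — between /o/ and /u/, between two vowels — surfaces as [ɣ] (rule 1).
/u/ (between /ɡ/ and /x/): in an unstressed syllable, so rule 2 applies → [ə].
/x/ — not in any rule's target class → [x].
/d/ (between /x/ and /i/): rule 1 targets it, but not between two vowels → unchanged [d].
/i/ meets the environment for rule 2 (in an unstressed syllable) → [ə].

[ʃədˈpoɣəxdə]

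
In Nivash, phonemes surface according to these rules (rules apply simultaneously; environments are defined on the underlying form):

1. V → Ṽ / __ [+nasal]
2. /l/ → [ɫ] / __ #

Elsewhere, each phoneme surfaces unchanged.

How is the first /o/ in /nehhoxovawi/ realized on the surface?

[o]

/o/ (between /h/ and /x/): rule 1 targets it, but not before a nasal consonant → unchanged [o].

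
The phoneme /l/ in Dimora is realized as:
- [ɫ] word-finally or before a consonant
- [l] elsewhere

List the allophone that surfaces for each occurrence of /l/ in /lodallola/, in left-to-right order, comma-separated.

[l], [ɫ], [l], [l]

Occurrence 1 (position 1): no conditioning environment matches → elsewhere allophone [l].
Occurrence 2 (position 5): word-finally or before a consonant → [ɫ].
Occurrence 3 (position 6): no conditioning environment matches → elsewhere allophone [l].
Occurrence 4 (position 8): no conditioning environment matches → elsewhere allophone [l].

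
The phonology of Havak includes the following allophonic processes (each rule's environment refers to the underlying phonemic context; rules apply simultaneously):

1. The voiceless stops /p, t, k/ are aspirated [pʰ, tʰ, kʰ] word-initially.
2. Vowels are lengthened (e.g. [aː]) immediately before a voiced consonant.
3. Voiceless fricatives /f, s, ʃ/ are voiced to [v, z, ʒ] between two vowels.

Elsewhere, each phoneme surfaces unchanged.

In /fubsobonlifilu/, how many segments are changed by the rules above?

Segments that undergo a rule: /u/ → [uː] (rule 2); /o/ → [oː] (rule 2); /o/ → [oː] (rule 2); /f/ → [v] (rule 3); /i/ → [iː] (rule 2).
All other segments surface unchanged.

5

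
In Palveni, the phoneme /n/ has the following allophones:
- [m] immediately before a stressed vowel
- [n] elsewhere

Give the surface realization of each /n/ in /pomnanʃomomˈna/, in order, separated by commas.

[n], [n], [m]

Occurrence 1 (position 4): no conditioning environment matches → elsewhere allophone [n].
Occurrence 2 (position 6): no conditioning environment matches → elsewhere allophone [n].
Occurrence 3 (position 12): immediately before a stressed vowel → [m].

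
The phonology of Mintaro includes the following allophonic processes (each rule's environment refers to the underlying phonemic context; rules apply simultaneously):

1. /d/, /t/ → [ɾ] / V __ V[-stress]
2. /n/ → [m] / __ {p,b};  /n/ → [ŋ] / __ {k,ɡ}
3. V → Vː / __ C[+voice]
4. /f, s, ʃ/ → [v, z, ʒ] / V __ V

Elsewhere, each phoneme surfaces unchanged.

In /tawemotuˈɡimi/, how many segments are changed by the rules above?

5

Segments that undergo a rule: /a/ → [aː] (rule 3); /e/ → [eː] (rule 3); /t/ → [ɾ] (rule 1); /u/ → [uː] (rule 3); /i/ → [iː] (rule 3).
All other segments surface unchanged.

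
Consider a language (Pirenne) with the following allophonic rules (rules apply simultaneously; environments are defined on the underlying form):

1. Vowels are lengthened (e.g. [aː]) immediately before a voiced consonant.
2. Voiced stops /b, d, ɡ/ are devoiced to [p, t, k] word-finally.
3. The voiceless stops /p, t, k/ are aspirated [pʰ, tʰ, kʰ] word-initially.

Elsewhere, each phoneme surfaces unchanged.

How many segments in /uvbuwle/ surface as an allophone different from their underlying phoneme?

2

Segments that undergo a rule: /u/ → [uː] (rule 1); /u/ → [uː] (rule 1).
All other segments surface unchanged.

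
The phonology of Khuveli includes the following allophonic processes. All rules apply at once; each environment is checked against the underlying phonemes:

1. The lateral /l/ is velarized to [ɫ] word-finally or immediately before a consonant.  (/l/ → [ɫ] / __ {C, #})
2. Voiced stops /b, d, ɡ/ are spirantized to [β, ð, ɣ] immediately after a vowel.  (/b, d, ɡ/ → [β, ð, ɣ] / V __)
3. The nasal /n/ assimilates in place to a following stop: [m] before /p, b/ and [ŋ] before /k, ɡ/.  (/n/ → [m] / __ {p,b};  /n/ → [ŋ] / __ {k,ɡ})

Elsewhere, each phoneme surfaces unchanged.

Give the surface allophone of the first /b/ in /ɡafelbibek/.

/b/ (between /l/ and /i/) fails the environment for rule 2, so it stays [b].

[b]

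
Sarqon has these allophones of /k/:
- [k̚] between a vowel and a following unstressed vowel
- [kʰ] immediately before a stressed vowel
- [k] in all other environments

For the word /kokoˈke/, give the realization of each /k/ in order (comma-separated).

[k], [k̚], [kʰ]

Occurrence 1 (position 1): no conditioning environment matches → elsewhere allophone [k].
Occurrence 2 (position 3): between a vowel and a following unstressed vowel → [k̚].
Occurrence 3 (position 5): immediately before a stressed vowel → [kʰ].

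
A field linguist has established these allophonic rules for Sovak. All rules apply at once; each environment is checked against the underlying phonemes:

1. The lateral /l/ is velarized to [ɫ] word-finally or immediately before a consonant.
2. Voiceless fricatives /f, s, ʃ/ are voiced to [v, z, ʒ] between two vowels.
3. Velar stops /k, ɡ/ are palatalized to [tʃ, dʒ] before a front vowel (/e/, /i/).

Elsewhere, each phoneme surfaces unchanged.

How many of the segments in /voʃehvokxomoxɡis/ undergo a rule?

Segments that undergo a rule: /ʃ/ → [ʒ] (rule 2); /ɡ/ → [dʒ] (rule 3).
All other segments surface unchanged.

2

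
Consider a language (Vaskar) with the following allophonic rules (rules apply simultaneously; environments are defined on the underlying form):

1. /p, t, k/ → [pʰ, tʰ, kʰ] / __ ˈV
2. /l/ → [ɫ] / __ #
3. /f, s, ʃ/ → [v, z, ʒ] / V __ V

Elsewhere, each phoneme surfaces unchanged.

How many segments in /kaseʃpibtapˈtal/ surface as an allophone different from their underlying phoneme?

3

Segments that undergo a rule: /s/ → [z] (rule 3); /t/ → [tʰ] (rule 1); /l/ → [ɫ] (rule 2).
All other segments surface unchanged.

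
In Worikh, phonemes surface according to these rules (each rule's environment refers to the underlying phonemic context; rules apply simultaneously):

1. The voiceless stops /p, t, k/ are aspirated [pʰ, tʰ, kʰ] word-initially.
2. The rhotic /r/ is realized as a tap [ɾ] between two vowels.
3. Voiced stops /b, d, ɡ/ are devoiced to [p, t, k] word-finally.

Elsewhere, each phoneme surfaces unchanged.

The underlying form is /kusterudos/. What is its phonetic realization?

[kʰusteɾudos]

Rule 1 applies to /k/ (word-initial: word-initially) → [kʰ].
/t/ (between /s/ and /e/) fails the environment for rule 1, so it stays [t].
/r/ (between /e/ and /u/): between two vowels, so rule 2 applies → [ɾ].
/d/ (between /u/ and /o/): rule 3 targets it, but not word-finally → unchanged [d].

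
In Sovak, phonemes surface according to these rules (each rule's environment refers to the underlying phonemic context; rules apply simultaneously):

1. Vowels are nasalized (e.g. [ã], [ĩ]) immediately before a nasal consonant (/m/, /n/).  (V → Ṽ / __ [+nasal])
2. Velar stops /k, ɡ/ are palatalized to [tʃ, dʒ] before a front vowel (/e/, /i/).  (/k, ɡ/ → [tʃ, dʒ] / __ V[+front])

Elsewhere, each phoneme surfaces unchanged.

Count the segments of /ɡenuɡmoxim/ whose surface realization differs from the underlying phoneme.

Segments that undergo a rule: /ɡ/ → [dʒ] (rule 2); /e/ → [ẽ] (rule 1); /i/ → [ĩ] (rule 1).
All other segments surface unchanged.

3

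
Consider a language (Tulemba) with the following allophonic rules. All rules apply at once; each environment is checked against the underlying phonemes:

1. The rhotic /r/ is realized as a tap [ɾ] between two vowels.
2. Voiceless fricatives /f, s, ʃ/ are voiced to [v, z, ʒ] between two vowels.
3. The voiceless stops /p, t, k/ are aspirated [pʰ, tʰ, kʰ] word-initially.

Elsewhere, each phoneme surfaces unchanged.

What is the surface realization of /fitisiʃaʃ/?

/f/ (word-initial) is in the target of rule 2 but the environment (between two vowels) is not met → [f].
/i/ — not in any rule's target class → [i].
/t/ (between /i/ and /i/): rule 3 targets it, but not word-initially → unchanged [t].
/i/ (between /t/ and /s/): no rule targets it → [i].
Rule 2 applies to /s/ (between /i/ and /i/: between two vowels) → [z].
/i/ stays [i].
/ʃ/ meets the environment for rule 2 (between two vowels) → [ʒ].
/a/ (between /ʃ/ and /ʃ/) is unaffected → [a].
/ʃ/ (word-final) is in the target of rule 2 but the environment (between two vowels) is not met → [ʃ].

[fitiziʒaʃ]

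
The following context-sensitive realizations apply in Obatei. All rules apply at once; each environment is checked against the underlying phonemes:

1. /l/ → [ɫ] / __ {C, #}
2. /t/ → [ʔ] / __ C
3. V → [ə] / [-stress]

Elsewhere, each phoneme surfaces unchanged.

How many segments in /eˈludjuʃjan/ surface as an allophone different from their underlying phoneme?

Segments that undergo a rule: /e/ → [ə] (rule 3); /u/ → [ə] (rule 3); /a/ → [ə] (rule 3).
All other segments surface unchanged.

3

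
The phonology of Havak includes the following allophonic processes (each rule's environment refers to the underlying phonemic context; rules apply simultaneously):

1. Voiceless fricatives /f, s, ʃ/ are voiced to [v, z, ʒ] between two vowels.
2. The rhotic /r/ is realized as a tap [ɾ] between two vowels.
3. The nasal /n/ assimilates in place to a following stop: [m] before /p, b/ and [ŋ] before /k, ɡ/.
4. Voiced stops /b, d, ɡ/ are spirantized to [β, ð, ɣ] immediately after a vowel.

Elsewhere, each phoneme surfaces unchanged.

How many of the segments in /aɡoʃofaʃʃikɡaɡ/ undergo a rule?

Segments that undergo a rule: /ɡ/ → [ɣ] (rule 4); /ʃ/ → [ʒ] (rule 1); /f/ → [v] (rule 1); /ɡ/ → [ɣ] (rule 4).
All other segments surface unchanged.

4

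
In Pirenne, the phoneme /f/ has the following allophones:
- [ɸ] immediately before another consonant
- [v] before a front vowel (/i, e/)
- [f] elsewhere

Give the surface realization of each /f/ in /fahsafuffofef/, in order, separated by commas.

Occurrence 1 (position 1): no conditioning environment matches → elsewhere allophone [f].
Occurrence 2 (position 6): no conditioning environment matches → elsewhere allophone [f].
Occurrence 3 (position 8): immediately before another consonant → [ɸ].
Occurrence 4 (position 9): no conditioning environment matches → elsewhere allophone [f].
Occurrence 5 (position 11): before a front vowel (/i, e/) → [v].
Occurrence 6 (position 13): no conditioning environment matches → elsewhere allophone [f].

[f], [f], [ɸ], [f], [v], [f]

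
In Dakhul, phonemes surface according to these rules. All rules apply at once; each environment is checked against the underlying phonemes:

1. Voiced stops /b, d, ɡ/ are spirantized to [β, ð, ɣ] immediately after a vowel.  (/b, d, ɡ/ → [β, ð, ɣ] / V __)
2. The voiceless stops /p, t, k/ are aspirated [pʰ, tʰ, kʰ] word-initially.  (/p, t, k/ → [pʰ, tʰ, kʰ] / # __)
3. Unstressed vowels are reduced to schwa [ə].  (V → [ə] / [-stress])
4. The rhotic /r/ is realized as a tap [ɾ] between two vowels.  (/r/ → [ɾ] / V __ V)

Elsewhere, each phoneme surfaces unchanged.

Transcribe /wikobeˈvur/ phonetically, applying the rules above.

[wəkəβəˈvur]

/w/ stays [w].
/i/ (between /w/ and /k/): in an unstressed syllable, so rule 3 applies → [ə].
/k/ (between /i/ and /o/) fails the environment for rule 2, so it stays [k].
Rule 3 applies to /o/ (between /k/ and /b/: in an unstressed syllable) → [ə].
/b/ (between /o/ and /e/) occurs immediately after a vowel → [β] by rule 1.
Rule 3 applies to /e/ (between /b/ and /v/: in an unstressed syllable) → [ə].
/v/ — not in any rule's target class → [v].
/u/ (between /v/ and /r/) fails the environment for rule 3, so it stays [u].
/r/ — word-final; rule 4 does not apply here → [r].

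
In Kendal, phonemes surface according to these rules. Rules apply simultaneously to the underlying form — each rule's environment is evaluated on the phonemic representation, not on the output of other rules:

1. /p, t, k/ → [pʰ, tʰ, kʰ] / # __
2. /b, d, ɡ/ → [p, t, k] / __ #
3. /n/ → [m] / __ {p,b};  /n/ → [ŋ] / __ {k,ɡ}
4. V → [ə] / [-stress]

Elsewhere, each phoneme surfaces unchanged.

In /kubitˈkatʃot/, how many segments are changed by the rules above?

4

Segments that undergo a rule: /k/ → [kʰ] (rule 1); /u/ → [ə] (rule 4); /i/ → [ə] (rule 4); /o/ → [ə] (rule 4).
All other segments surface unchanged.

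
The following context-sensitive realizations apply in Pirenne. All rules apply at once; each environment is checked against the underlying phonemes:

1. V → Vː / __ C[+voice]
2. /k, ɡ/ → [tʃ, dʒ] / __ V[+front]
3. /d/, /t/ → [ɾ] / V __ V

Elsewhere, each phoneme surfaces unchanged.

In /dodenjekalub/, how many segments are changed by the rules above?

Segments that undergo a rule: /o/ → [oː] (rule 1); /d/ → [ɾ] (rule 3); /e/ → [eː] (rule 1); /a/ → [aː] (rule 1); /u/ → [uː] (rule 1).
All other segments surface unchanged.

5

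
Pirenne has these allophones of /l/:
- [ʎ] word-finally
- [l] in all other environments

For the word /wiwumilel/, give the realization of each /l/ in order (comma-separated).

Occurrence 1 (position 7): no conditioning environment matches → elsewhere allophone [l].
Occurrence 2 (position 9): word-finally → [ʎ].

[l], [ʎ]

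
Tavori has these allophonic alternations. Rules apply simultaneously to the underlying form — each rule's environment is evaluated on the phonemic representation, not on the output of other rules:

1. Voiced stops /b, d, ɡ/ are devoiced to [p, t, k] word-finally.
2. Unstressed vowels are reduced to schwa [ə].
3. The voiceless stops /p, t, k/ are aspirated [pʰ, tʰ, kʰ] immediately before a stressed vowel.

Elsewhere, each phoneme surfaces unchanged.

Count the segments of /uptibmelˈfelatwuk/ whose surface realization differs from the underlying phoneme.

Segments that undergo a rule: /u/ → [ə] (rule 2); /i/ → [ə] (rule 2); /e/ → [ə] (rule 2); /a/ → [ə] (rule 2); /u/ → [ə] (rule 2).
All other segments surface unchanged.

5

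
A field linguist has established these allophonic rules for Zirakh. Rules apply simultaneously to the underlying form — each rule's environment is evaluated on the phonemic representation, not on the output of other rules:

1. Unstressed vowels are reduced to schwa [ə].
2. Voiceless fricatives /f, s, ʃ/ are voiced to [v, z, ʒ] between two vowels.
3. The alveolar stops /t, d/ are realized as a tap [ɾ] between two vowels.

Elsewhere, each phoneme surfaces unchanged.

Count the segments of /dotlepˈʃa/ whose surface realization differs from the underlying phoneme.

2

Segments that undergo a rule: /o/ → [ə] (rule 1); /e/ → [ə] (rule 1).
All other segments surface unchanged.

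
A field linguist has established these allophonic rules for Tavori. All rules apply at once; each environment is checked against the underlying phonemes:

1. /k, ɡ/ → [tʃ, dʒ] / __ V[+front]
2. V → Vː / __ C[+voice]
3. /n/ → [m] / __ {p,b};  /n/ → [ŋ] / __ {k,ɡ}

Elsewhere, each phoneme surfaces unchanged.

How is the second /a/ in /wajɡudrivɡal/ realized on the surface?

Rule 2 applies to /a/ (between /ɡ/ and /l/: before a voiced consonant) → [aː].

[aː]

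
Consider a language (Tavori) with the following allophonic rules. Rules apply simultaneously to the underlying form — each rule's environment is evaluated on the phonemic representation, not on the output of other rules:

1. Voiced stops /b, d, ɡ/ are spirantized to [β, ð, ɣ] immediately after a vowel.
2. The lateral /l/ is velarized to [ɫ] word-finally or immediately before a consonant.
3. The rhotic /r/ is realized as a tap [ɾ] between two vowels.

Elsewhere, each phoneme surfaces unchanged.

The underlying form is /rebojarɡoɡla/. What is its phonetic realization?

/r/ — word-initial; rule 3 does not apply here → [r].
/e/ (between /r/ and /b/): no rule targets it → [e].
Rule 1 applies to /b/ (between /e/ and /o/: immediately after a vowel) → [β].
/o/ stays [o].
/j/ — not in any rule's target class → [j].
/a/ stays [a].
/r/ (between /a/ and /ɡ/) is in the target of rule 3 but the environment (between two vowels) is not met → [r].
/ɡ/ — between /r/ and /o/; rule 1 does not apply here → [ɡ].
/o/ — not in any rule's target class → [o].
/ɡ/ meets the environment for rule 1 (immediately after a vowel) → [ɣ].
/l/ (between /ɡ/ and /a/) is in the target of rule 2 but the environment (word-finally or immediately before a consonant) is not met → [l].
/a/ — not in any rule's target class → [a].

[reβojarɡoɣla]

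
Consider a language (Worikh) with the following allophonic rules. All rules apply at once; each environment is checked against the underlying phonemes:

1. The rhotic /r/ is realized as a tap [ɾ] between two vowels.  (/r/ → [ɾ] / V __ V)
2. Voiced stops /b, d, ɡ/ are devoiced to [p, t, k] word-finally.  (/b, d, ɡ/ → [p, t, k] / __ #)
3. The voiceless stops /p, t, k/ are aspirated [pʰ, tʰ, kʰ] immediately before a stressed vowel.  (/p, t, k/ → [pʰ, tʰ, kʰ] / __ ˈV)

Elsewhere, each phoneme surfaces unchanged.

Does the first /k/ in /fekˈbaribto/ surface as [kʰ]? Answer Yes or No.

No

/k/ — between /e/ and /b/; rule 3 does not apply here → [k].
The actual realization is [k], not [kʰ].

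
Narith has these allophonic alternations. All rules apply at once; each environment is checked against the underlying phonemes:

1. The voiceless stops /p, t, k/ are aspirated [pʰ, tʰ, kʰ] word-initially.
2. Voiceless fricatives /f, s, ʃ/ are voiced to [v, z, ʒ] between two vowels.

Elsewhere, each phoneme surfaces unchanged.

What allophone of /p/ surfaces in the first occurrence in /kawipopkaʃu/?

/p/ — between /i/ and /o/; rule 1 does not apply here → [p].

[p]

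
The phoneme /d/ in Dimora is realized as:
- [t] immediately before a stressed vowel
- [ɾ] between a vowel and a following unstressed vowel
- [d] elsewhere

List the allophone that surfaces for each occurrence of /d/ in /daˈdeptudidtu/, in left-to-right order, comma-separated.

Occurrence 1 (position 1): no conditioning environment matches → elsewhere allophone [d].
Occurrence 2 (position 3): immediately before a stressed vowel → [t].
Occurrence 3 (position 8): between a vowel and a following unstressed vowel → [ɾ].
Occurrence 4 (position 10): no conditioning environment matches → elsewhere allophone [d].

[d], [t], [ɾ], [d]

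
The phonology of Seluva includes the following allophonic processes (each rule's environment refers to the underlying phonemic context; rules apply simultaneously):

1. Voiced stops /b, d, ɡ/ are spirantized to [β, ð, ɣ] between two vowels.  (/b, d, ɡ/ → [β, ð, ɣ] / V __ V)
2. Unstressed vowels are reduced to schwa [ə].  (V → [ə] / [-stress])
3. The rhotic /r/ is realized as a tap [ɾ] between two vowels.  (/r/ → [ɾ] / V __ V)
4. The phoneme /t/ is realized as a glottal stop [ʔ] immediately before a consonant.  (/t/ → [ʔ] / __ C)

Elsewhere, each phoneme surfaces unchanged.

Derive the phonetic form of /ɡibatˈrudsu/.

/ɡ/ (word-initial) fails the environment for rule 1, so it stays [ɡ].
Rule 2 applies to /i/ (between /ɡ/ and /b/: in an unstressed syllable) → [ə].
/b/ (between /i/ and /a/): between two vowels, so rule 1 applies → [β].
/a/ (between /b/ and /t/) occurs in an unstressed syllable → [ə] by rule 2.
Rule 4 applies to /t/ (between /a/ and /r/: immediately before a consonant) → [ʔ].
/r/ — between /t/ and /u/; rule 3 does not apply here → [r].
/u/ (between /r/ and /d/) is in the target of rule 2 but the environment (in an unstressed syllable) is not met → [u].
/d/ (between /u/ and /s/) fails the environment for rule 1, so it stays [d].
/s/ — not in any rule's target class → [s].
/u/ (word-final): in an unstressed syllable, so rule 2 applies → [ə].

[ɡəβəʔˈrudsə]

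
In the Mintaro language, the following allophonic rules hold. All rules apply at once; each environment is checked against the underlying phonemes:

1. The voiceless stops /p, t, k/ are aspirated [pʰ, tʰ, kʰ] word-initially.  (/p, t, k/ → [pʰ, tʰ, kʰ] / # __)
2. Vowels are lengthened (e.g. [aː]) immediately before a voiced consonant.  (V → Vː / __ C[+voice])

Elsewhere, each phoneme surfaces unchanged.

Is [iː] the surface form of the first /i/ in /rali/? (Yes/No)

No

/i/ (word-final) is in the target of rule 2 but the environment (before a voiced consonant) is not met → [i].
The actual realization is [i], not [iː].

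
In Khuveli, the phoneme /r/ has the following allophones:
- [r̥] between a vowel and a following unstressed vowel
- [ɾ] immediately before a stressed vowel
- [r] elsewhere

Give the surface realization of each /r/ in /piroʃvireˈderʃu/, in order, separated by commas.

Occurrence 1 (position 3): between a vowel and a following unstressed vowel → [r̥].
Occurrence 2 (position 8): between a vowel and a following unstressed vowel → [r̥].
Occurrence 3 (position 12): no conditioning environment matches → elsewhere allophone [r].

[r̥], [r̥], [r]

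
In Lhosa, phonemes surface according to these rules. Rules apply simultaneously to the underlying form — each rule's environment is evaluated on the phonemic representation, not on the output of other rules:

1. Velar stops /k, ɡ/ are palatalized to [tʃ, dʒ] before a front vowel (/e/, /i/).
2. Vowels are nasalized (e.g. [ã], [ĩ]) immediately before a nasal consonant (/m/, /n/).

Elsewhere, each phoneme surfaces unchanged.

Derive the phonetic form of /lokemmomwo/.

/o/ (between /l/ and /k/): rule 2 targets it, but not before a nasal consonant → unchanged [o].
Rule 1 applies to /k/ (between /o/ and /e/: before a front vowel) → [tʃ].
/e/ — between /k/ and /m/, before a nasal consonant — surfaces as [ẽ] (rule 2).
/o/ (between /m/ and /m/) occurs before a nasal consonant → [õ] by rule 2.
/o/ (word-final): rule 2 targets it, but not before a nasal consonant → unchanged [o].

[lotʃẽmmõmwo]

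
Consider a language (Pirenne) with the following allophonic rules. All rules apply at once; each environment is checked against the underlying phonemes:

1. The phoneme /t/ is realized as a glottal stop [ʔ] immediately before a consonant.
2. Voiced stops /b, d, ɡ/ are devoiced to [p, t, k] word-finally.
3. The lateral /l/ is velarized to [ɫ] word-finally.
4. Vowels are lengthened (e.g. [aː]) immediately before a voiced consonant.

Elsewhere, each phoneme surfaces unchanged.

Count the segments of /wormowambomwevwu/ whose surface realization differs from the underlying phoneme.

5

Segments that undergo a rule: /o/ → [oː] (rule 4); /o/ → [oː] (rule 4); /a/ → [aː] (rule 4); /o/ → [oː] (rule 4); /e/ → [eː] (rule 4).
All other segments surface unchanged.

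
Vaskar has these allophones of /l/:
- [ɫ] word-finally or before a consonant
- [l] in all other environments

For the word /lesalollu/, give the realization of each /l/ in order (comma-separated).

[l], [l], [ɫ], [l]

Occurrence 1 (position 1): no conditioning environment matches → elsewhere allophone [l].
Occurrence 2 (position 5): no conditioning environment matches → elsewhere allophone [l].
Occurrence 3 (position 7): word-finally or before a consonant → [ɫ].
Occurrence 4 (position 8): no conditioning environment matches → elsewhere allophone [l].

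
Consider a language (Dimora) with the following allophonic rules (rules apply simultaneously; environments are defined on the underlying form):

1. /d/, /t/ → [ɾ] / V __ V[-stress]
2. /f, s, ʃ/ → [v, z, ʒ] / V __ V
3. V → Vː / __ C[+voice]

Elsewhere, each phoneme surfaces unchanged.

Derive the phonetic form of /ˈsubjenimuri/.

/s/ (word-initial) fails the environment for rule 2, so it stays [s].
Rule 3 applies to /u/ (between /s/ and /b/: before a voiced consonant) → [uː].
/b/ stays [b].
/j/ stays [j].
/e/ — between /j/ and /n/, before a voiced consonant — surfaces as [eː] (rule 3).
/n/ (between /e/ and /i/): no rule targets it → [n].
/i/ — between /n/ and /m/, before a voiced consonant — surfaces as [iː] (rule 3).
/m/ stays [m].
Rule 3 applies to /u/ (between /m/ and /r/: before a voiced consonant) → [uː].
/r/ stays [r].
/i/ — word-final; rule 3 does not apply here → [i].

[ˈsuːbjeːniːmuːri]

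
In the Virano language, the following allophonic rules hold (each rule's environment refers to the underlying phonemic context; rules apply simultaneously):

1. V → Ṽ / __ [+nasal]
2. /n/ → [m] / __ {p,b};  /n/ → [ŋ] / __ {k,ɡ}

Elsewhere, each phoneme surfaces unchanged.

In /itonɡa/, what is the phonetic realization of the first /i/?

/i/ — word-initial; rule 1 does not apply here → [i].

[i]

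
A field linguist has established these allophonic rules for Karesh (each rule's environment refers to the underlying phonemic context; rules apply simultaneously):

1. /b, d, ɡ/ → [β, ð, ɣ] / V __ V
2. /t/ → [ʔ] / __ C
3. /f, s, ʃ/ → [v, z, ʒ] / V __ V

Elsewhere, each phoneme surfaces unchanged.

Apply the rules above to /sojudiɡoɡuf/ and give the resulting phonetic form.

/s/ (word-initial) is in the target of rule 3 but the environment (between two vowels) is not met → [s].
/o/ — not in any rule's target class → [o].
/j/ (between /o/ and /u/) is unaffected → [j].
/u/ stays [u].
/d/ meets the environment for rule 1 (between two vowels) → [ð].
/i/ — not in any rule's target class → [i].
/ɡ/ (between /i/ and /o/) occurs between two vowels → [ɣ] by rule 1.
/o/ — not in any rule's target class → [o].
/ɡ/ meets the environment for rule 1 (between two vowels) → [ɣ].
/u/ (between /ɡ/ and /f/) is unaffected → [u].
/f/ (word-final) is in the target of rule 3 but the environment (between two vowels) is not met → [f].

[sojuðiɣoɣuf]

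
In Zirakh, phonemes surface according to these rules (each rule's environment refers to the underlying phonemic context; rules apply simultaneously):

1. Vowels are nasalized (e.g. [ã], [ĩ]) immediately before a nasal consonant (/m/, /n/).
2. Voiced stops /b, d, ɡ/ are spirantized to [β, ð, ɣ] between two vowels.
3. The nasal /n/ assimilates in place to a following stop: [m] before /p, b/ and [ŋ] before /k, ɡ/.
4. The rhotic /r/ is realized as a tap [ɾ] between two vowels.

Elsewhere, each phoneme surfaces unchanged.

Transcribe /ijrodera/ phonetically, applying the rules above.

/i/ — word-initial; rule 1 does not apply here → [i].
/j/ (between /i/ and /r/) is unaffected → [j].
/r/ (between /j/ and /o/) fails the environment for rule 4, so it stays [r].
/o/ (between /r/ and /d/) fails the environment for rule 1, so it stays [o].
/d/ (between /o/ and /e/): between two vowels, so rule 2 applies → [ð].
/e/ (between /d/ and /r/) fails the environment for rule 1, so it stays [e].
/r/ (between /e/ and /a/) occurs between two vowels → [ɾ] by rule 4.
/a/ — word-final; rule 1 does not apply here → [a].

[ijroðeɾa]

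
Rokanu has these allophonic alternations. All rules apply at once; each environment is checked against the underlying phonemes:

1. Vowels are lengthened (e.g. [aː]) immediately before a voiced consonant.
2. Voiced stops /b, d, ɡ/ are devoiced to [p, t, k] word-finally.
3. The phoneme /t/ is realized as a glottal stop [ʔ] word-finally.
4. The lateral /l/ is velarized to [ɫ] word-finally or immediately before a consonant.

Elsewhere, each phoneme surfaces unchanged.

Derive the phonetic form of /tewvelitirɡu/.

[teːwveːlitiːrɡu]

/t/ (word-initial) fails the environment for rule 3, so it stays [t].
/e/ (between /t/ and /w/) occurs before a voiced consonant → [eː] by rule 1.
/w/ — not in any rule's target class → [w].
/v/ — not in any rule's target class → [v].
/e/ meets the environment for rule 1 (before a voiced consonant) → [eː].
/l/ (between /e/ and /i/) fails the environment for rule 4, so it stays [l].
/i/ (between /l/ and /t/) is in the target of rule 1 but the environment (before a voiced consonant) is not met → [i].
/t/ — between /i/ and /i/; rule 3 does not apply here → [t].
/i/ (between /t/ and /r/): before a voiced consonant, so rule 1 applies → [iː].
/r/ (between /i/ and /ɡ/) is unaffected → [r].
/ɡ/ (between /r/ and /u/) is in the target of rule 2 but the environment (word-finally) is not met → [ɡ].
/u/ — word-final; rule 1 does not apply here → [u].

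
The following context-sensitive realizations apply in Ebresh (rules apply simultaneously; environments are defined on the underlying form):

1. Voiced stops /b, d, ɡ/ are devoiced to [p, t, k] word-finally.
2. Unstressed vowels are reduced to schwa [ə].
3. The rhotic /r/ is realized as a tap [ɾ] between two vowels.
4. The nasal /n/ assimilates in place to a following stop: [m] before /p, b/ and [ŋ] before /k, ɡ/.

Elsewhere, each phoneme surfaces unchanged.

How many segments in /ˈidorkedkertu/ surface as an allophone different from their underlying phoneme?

Segments that undergo a rule: /o/ → [ə] (rule 2); /e/ → [ə] (rule 2); /e/ → [ə] (rule 2); /u/ → [ə] (rule 2).
All other segments surface unchanged.

4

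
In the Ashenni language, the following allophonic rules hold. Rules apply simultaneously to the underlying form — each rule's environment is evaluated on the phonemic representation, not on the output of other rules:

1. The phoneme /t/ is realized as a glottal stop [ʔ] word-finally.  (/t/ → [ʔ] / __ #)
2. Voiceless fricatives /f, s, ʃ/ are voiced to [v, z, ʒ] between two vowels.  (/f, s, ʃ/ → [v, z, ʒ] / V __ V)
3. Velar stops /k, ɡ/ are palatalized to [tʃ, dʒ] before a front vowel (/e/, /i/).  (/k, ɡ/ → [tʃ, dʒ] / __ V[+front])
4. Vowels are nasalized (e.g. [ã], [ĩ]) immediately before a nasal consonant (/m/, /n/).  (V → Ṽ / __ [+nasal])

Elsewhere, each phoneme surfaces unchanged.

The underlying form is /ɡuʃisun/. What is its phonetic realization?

[ɡuʒizũn]

/ɡ/ — word-initial; rule 3 does not apply here → [ɡ].
/u/ — between /ɡ/ and /ʃ/; rule 4 does not apply here → [u].
/ʃ/ (between /u/ and /i/) occurs between two vowels → [ʒ] by rule 2.
/i/ (between /ʃ/ and /s/) is in the target of rule 4 but the environment (before a nasal consonant) is not met → [i].
/s/ (between /i/ and /u/) occurs between two vowels → [z] by rule 2.
/u/ — between /s/ and /n/, before a nasal consonant — surfaces as [ũ] (rule 4).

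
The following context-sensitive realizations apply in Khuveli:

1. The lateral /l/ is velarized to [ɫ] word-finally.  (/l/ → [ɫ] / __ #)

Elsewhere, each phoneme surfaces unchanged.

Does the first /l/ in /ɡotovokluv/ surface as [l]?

/l/ — between /k/ and /u/; rule 1 does not apply here → [l].
The actual realization is [l], which matches [l].

Yes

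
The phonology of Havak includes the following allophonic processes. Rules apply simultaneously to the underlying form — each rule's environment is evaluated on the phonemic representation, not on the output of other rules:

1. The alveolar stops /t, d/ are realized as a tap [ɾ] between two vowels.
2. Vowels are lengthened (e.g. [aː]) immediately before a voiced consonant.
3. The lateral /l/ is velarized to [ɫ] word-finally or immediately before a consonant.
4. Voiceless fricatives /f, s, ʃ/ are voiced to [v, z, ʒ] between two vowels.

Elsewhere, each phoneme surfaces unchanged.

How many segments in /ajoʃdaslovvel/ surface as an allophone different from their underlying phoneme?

4

Segments that undergo a rule: /a/ → [aː] (rule 2); /o/ → [oː] (rule 2); /e/ → [eː] (rule 2); /l/ → [ɫ] (rule 3).
All other segments surface unchanged.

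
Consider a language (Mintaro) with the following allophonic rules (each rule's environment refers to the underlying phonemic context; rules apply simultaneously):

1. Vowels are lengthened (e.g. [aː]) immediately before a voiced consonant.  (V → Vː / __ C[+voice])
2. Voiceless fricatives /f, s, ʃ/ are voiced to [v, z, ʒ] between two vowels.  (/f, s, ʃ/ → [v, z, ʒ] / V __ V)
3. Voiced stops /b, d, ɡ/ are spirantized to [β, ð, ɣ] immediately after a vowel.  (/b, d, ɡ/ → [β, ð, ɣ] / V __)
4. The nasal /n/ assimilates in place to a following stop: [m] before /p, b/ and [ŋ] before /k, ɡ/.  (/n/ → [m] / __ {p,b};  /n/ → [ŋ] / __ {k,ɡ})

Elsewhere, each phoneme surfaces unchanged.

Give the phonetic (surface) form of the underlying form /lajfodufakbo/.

[laːjfoːðuvakbo]

/a/ (between /l/ and /j/) occurs before a voiced consonant → [aː] by rule 1.
/f/ — between /j/ and /o/; rule 2 does not apply here → [f].
Rule 1 applies to /o/ (between /f/ and /d/: before a voiced consonant) → [oː].
/d/ meets the environment for rule 3 (immediately after a vowel) → [ð].
/u/ — between /d/ and /f/; rule 1 does not apply here → [u].
/f/ (between /u/ and /a/) occurs between two vowels → [v] by rule 2.
/a/ — between /f/ and /k/; rule 1 does not apply here → [a].
/b/ (between /k/ and /o/) fails the environment for rule 3, so it stays [b].
/o/ (word-final) is in the target of rule 1 but the environment (before a voiced consonant) is not met → [o].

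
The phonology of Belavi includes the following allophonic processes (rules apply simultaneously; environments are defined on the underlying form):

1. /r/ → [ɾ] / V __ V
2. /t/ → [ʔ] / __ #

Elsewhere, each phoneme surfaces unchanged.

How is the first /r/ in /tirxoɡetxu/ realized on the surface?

[r]

/r/ (between /i/ and /x/): rule 1 targets it, but not between two vowels → unchanged [r].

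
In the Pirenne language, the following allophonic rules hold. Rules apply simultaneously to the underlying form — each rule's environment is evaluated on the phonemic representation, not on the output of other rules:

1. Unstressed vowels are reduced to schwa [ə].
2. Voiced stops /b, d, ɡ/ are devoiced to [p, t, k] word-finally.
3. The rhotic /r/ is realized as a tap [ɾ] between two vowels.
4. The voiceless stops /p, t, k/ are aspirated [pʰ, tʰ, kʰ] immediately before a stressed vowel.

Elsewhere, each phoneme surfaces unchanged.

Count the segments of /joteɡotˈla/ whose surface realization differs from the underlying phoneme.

3

Segments that undergo a rule: /o/ → [ə] (rule 1); /e/ → [ə] (rule 1); /o/ → [ə] (rule 1).
All other segments surface unchanged.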